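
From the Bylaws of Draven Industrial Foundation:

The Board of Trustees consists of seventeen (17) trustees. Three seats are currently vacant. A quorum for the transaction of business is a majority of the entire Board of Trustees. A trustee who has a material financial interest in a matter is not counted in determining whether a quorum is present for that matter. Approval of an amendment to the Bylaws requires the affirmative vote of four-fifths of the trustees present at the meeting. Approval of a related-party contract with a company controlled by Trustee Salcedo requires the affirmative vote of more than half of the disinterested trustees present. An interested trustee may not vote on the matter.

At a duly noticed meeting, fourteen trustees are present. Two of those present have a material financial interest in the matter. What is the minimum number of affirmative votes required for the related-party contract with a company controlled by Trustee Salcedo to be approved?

7

The related-party contract with a company controlled by Trustee Salcedo requires a majority of the disinterested trustees present (14 − 2 = 12).
A majority of 12 is 7.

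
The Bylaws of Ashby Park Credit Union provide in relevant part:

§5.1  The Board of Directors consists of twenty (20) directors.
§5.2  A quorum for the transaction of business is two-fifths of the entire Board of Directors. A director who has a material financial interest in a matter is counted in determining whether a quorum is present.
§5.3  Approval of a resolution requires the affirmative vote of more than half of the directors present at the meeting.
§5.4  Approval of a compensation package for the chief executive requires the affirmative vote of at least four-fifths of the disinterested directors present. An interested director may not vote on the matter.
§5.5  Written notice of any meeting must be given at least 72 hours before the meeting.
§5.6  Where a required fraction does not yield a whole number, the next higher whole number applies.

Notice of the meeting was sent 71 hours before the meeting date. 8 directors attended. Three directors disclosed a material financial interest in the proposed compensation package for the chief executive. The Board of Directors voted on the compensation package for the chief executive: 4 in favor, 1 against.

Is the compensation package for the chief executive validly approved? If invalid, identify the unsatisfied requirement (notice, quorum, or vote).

Invalid — notice requirement not satisfied.

Notice: 71 hours given; 72 required (71 < 72). Not satisfied.
Quorum: 8 present (interested directors count toward quorum); quorum is 8. Satisfied.
Vote: the compensation package for the chief executive requires four-fifths of the disinterested directors present (8 − 3 = 5). 4/5 of 5 = 4, so 4 affirmative votes are needed; 4 voted in favor. Satisfied.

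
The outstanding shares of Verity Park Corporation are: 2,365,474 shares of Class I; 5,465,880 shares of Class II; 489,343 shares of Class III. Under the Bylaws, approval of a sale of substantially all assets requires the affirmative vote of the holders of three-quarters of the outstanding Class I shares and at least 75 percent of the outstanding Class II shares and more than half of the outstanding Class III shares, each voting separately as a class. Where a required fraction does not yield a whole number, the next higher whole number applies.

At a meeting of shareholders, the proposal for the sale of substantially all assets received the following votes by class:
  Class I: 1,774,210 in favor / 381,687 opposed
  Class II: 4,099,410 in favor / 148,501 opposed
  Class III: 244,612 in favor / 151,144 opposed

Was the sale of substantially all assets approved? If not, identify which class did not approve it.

Class I: 3/4 of 2365474 = 1774105.50, rounded up to 1774106; 1,774,106 required, 1,774,210 in favor — approved.
Class II: 3/4 of 5465880 = 4099410; 4,099,410 required, 4,099,410 in favor — approved.
Class III: a majority of 489343 is 244672; 244,672 required, 244,612 in favor — not approved.

Not approved — the Class III shares did not give the required vote.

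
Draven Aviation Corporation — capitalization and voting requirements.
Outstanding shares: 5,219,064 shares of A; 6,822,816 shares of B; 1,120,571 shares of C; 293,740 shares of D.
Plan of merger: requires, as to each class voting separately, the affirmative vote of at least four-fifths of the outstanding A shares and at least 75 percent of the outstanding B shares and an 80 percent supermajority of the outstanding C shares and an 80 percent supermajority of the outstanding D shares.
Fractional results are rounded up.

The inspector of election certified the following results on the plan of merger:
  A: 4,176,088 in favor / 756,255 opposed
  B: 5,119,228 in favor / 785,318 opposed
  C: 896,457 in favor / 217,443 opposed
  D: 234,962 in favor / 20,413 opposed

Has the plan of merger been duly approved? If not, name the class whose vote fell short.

A: 4/5 of 5219064 = 4175251.20, rounded up to 4175252; 4,175,252 required, 4,176,088 in favor — approved.
B: 3/4 of 6822816 = 5117112; 5,117,112 required, 5,119,228 in favor — approved.
C: 4/5 of 1120571 = 896456.80, rounded up to 896457; 896,457 required, 896,457 in favor — approved.
D: 4/5 of 293740 = 234992; 234,992 required, 234,962 in favor — not approved.

Not approved — the D shares did not give the required vote.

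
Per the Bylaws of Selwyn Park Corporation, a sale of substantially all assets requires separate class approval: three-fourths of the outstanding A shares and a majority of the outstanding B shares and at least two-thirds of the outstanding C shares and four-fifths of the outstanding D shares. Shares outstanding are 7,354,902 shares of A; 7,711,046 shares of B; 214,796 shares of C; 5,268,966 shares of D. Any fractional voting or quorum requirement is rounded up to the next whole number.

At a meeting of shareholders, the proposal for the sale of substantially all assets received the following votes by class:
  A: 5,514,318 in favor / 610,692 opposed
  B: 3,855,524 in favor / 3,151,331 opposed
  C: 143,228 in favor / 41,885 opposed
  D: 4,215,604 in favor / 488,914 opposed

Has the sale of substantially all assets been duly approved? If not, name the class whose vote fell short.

A: 3/4 of 7354902 = 5516176.50, rounded up to 5516177; 5,516,177 required, 5,514,318 in favor — not approved.
B: a majority of 7711046 is 3855524; 3,855,524 required, 3,855,524 in favor — approved.
C: 2/3 of 214796 = 143197.33, rounded up to 143198; 143,198 required, 143,228 in favor — approved.
D: 4/5 of 5268966 = 4215172.80, rounded up to 4215173; 4,215,173 required, 4,215,604 in favor — approved.

Not approved — the A shares did not give the required vote.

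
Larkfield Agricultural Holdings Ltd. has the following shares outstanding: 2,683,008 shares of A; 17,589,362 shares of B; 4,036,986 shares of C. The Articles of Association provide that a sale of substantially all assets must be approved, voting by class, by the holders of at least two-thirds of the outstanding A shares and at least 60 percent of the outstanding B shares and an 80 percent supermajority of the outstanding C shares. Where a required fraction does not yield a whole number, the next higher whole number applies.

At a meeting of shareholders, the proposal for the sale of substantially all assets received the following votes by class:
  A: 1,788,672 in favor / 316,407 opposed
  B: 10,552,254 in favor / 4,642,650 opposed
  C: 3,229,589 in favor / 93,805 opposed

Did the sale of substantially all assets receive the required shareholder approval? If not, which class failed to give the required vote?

A: 2/3 of 2683008 = 1788672; 1,788,672 required, 1,788,672 in favor — approved.
B: 3/5 of 17589362 = 10553617.20, rounded up to 10553618; 10,553,618 required, 10,552,254 in favor — not approved.
C: 4/5 of 4036986 = 3229588.80, rounded up to 3229589; 3,229,589 required, 3,229,589 in favor — approved.

Not approved — the B shares did not give the required vote.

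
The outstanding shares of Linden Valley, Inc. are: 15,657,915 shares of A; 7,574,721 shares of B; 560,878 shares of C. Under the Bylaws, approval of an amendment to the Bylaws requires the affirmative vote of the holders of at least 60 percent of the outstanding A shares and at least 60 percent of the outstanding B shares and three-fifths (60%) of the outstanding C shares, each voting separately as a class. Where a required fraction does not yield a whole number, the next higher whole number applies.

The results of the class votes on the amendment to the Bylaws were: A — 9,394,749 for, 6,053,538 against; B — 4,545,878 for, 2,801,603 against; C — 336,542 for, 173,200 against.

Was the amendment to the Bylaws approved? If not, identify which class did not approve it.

Approved — every class gave the required vote.

A: 3/5 of 15657915 = 9394749; 9,394,749 required, 9,394,749 in favor — approved.
B: 3/5 of 7574721 = 4544832.60, rounded up to 4544833; 4,544,833 required, 4,545,878 in favor — approved.
C: 3/5 of 560878 = 336526.80, rounded up to 336527; 336,527 required, 336,542 in favor — approved.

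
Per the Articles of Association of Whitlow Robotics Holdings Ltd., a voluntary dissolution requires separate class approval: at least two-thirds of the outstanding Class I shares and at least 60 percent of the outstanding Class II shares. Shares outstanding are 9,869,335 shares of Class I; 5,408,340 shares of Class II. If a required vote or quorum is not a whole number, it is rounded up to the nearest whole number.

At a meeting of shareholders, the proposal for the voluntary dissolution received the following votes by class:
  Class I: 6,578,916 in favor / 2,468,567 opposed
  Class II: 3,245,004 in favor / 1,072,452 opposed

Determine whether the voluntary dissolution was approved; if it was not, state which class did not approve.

Not approved — the Class I shares did not give the required vote.

Class I: 2/3 of 9869335 = 6579556.67, rounded up to 6579557; 6,579,557 required, 6,578,916 in favor — not approved.
Class II: 3/5 of 5408340 = 3245004; 3,245,004 required, 3,245,004 in favor — approved.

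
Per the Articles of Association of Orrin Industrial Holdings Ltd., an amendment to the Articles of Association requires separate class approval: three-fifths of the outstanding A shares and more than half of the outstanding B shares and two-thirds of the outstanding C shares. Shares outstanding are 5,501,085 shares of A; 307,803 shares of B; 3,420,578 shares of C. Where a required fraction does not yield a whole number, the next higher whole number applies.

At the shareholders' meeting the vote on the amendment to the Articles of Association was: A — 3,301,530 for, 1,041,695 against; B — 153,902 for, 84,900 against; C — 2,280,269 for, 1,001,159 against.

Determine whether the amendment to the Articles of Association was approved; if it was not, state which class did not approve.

Not approved — the C shares did not give the required vote.

A: 3/5 of 5501085 = 3300651; 3,300,651 required, 3,301,530 in favor — approved.
B: a majority of 307803 is 153902; 153,902 required, 153,902 in favor — approved.
C: 2/3 of 3420578 = 2280385.33, rounded up to 2280386; 2,280,386 required, 2,280,269 in favor — not approved.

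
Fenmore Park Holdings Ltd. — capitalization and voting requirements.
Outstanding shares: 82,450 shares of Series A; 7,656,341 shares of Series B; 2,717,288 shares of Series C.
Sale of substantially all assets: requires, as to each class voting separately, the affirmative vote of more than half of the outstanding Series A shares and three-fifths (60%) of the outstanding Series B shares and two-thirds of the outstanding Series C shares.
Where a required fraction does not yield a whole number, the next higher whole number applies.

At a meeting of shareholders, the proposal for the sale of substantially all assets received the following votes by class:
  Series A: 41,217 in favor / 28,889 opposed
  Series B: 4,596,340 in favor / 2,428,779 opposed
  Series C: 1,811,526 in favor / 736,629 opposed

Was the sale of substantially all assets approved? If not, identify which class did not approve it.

Not approved — the Series A shares did not give the required vote.

Series A: a majority of 82450 is 41226; 41,226 required, 41,217 in favor — not approved.
Series B: 3/5 of 7656341 = 4593804.60, rounded up to 4593805; 4,593,805 required, 4,596,340 in favor — approved.
Series C: 2/3 of 2717288 = 1811525.33, rounded up to 1811526; 1,811,526 required, 1,811,526 in favor — approved.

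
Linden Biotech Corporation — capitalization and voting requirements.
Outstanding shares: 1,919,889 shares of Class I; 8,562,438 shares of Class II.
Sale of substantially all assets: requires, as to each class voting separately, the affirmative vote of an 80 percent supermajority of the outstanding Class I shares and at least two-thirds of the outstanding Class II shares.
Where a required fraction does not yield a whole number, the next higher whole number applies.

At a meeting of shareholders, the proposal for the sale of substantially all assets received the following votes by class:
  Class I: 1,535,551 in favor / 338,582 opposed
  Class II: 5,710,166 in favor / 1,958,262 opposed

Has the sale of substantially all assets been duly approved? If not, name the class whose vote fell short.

Class I: 4/5 of 1919889 = 1535911.20, rounded up to 1535912; 1,535,912 required, 1,535,551 in favor — not approved.
Class II: 2/3 of 8562438 = 5708292; 5,708,292 required, 5,710,166 in favor — approved.

Not approved — the Class I shares did not give the required vote.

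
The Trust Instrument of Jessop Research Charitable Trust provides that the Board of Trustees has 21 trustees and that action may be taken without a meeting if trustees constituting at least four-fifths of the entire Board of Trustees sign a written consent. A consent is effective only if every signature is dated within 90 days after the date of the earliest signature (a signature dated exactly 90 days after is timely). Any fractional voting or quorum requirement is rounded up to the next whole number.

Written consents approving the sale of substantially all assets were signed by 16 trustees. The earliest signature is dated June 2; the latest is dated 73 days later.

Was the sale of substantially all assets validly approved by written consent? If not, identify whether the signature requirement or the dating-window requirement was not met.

Not effective — insufficient signatures.

Signatures required: at least four-fifths of 21 — 4/5 of 21 = 16.80, rounded up to 17, so 17 needed; 16 signed. Insufficient.
Dating window: the latest signature is 73 days after the earliest; the limit is 90 days. Within the window.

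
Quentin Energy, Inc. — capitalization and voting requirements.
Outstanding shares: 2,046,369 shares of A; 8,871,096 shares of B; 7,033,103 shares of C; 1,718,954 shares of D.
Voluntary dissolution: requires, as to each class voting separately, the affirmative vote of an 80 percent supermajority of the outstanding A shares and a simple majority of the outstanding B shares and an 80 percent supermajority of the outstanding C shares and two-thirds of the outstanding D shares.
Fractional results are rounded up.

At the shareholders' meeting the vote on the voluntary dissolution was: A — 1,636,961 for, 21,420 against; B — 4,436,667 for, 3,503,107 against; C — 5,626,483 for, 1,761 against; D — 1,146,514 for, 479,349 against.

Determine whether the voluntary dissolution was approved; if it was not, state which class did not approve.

Not approved — the A shares did not give the required vote.

A: 4/5 of 2046369 = 1637095.20, rounded up to 1637096; 1,637,096 required, 1,636,961 in favor — not approved.
B: a majority of 8871096 is 4435549; 4,435,549 required, 4,436,667 in favor — approved.
C: 4/5 of 7033103 = 5626482.40, rounded up to 5626483; 5,626,483 required, 5,626,483 in favor — approved.
D: 2/3 of 1718954 = 1145969.33, rounded up to 1145970; 1,145,970 required, 1,146,514 in favor — approved.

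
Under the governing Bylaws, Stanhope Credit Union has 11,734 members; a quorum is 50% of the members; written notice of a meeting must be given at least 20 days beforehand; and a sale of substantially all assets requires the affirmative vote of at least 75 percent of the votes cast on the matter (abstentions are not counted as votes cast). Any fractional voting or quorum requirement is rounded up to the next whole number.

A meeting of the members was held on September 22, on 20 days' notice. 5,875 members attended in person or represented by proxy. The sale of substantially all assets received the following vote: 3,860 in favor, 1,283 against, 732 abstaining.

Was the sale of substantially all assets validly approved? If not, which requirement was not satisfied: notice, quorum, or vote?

Notice: 20 days given; 20 required. Satisfied.
Quorum: 50% of 11,734 = 5,867; 5,875 present. Satisfied.
Vote: requires three-fourths of the votes cast (5,875 − 732 abstaining = 5,143); 3/4 of 5143 = 3857.25, rounded up to 3858, so 3,858 needed; 3,860 in favor. Satisfied.

Valid — all requirements satisfied.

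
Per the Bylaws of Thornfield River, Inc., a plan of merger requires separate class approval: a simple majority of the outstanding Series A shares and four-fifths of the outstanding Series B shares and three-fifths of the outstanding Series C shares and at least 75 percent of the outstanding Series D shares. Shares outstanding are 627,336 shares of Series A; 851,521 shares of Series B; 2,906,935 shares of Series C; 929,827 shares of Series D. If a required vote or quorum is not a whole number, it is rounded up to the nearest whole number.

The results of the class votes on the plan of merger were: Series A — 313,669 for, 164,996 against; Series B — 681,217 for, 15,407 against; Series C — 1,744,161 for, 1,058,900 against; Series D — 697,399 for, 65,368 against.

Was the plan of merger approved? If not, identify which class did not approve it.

Series A: a majority of 627336 is 313669; 313,669 required, 313,669 in favor — approved.
Series B: 4/5 of 851521 = 681216.80, rounded up to 681217; 681,217 required, 681,217 in favor — approved.
Series C: 3/5 of 2906935 = 1744161; 1,744,161 required, 1,744,161 in favor — approved.
Series D: 3/4 of 929827 = 697370.25, rounded up to 697371; 697,371 required, 697,399 in favor — approved.

Approved — every class gave the required vote.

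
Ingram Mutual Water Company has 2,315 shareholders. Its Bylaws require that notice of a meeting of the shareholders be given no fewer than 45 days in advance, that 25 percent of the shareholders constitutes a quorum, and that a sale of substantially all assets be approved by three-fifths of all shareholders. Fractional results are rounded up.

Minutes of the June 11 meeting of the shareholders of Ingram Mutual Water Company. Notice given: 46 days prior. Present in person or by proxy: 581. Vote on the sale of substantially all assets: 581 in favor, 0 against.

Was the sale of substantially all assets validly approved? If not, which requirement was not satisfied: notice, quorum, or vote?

Invalid — vote requirement not satisfied.

Notice: 46 days given; 45 required. Satisfied.
Quorum: 25% of 2,315 = 578.75, rounded up to 579; 581 present. Satisfied.
Vote: requires three-fifths of all shareholders (2,315); 3/5 of 2315 = 1389, so 1,389 needed; 581 in favor. Not satisfied.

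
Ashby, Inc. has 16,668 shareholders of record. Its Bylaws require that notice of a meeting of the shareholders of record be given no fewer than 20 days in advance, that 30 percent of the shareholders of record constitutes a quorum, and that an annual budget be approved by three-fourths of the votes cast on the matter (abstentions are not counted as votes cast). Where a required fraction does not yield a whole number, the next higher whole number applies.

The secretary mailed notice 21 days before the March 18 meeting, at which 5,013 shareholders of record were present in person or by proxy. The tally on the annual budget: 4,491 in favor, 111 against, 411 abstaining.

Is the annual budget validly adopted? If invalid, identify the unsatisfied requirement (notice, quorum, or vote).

Valid — all requirements satisfied.

Notice: 21 days given; 20 required. Satisfied.
Quorum: 30% of 16,668 = 5,000.40, rounded up to 5,001; 5,013 present. Satisfied.
Vote: requires three-fourths of the votes cast (5,013 − 411 abstaining = 4,602); 3/4 of 4602 = 3451.50, rounded up to 3452, so 3,452 needed; 4,491 in favor. Satisfied.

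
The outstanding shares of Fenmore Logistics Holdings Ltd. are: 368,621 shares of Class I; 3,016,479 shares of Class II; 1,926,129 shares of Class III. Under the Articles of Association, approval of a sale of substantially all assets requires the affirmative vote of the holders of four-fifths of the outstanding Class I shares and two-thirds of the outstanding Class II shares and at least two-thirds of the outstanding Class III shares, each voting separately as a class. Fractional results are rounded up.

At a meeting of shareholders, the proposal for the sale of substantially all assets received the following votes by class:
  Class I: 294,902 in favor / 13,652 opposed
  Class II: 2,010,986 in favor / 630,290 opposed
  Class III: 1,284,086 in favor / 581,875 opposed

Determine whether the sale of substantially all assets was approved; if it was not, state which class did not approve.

Class I: 4/5 of 368621 = 294896.80, rounded up to 294897; 294,897 required, 294,902 in favor — approved.
Class II: 2/3 of 3016479 = 2010986; 2,010,986 required, 2,010,986 in favor — approved.
Class III: 2/3 of 1926129 = 1284086; 1,284,086 required, 1,284,086 in favor — approved.

Approved — every class gave the required vote.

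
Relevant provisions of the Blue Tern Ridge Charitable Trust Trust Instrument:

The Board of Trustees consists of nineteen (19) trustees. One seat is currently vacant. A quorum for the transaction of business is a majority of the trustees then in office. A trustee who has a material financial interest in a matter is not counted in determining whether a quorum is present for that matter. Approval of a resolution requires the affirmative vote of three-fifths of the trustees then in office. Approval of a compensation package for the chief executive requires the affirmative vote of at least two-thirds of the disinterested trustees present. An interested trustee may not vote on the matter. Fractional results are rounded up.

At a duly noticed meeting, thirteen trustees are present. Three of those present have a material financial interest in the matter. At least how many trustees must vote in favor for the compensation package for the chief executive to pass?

The compensation package for the chief executive requires two-thirds of the disinterested trustees present (13 − 3 = 10).
2/3 of 10 = 6.67, rounded up to 7.

7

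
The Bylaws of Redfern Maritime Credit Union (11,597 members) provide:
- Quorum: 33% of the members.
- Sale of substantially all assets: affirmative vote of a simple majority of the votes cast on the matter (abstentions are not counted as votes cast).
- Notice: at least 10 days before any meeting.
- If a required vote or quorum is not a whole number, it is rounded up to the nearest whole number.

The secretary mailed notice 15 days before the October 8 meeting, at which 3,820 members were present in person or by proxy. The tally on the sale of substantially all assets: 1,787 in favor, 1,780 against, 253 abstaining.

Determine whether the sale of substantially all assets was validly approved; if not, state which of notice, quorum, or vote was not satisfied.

Invalid — quorum requirement not satisfied.

Notice: 15 days given; 10 required. Satisfied.
Quorum: 33% of 11,597 = 3,827.01, rounded up to 3,828; 3,820 present. Not satisfied.
Vote: requires a majority of the votes cast (3,820 − 253 abstaining = 3,567); a majority of 3567 is 1784, so 1,784 needed; 1,787 in favor. Satisfied.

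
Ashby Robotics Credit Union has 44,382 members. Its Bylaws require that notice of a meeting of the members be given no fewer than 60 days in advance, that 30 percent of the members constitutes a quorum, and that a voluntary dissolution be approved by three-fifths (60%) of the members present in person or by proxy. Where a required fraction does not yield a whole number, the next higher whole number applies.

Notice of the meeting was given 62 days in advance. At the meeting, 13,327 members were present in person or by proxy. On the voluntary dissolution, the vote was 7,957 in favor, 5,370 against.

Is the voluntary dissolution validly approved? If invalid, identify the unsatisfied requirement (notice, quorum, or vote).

Notice: 62 days given; 60 required. Satisfied.
Quorum: 30% of 44,382 = 13,314.60, rounded up to 13,315; 13,327 present. Satisfied.
Vote: requires three-fifths of those present (13,327); 3/5 of 13327 = 7996.20, rounded up to 7997, so 7,997 needed; 7,957 in favor. Not satisfied.

Invalid — vote requirement not satisfied.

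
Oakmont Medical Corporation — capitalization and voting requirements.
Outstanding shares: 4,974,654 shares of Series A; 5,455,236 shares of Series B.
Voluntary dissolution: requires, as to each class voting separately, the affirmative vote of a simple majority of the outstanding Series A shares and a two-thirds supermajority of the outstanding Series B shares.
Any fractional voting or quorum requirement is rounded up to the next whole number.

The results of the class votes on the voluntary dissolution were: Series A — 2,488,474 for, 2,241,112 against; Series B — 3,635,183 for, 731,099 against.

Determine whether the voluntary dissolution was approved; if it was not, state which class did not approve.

Not approved — the Series B shares did not give the required vote.

Series A: a majority of 4974654 is 2487328; 2,487,328 required, 2,488,474 in favor — approved.
Series B: 2/3 of 5455236 = 3636824; 3,636,824 required, 3,635,183 in favor — not approved.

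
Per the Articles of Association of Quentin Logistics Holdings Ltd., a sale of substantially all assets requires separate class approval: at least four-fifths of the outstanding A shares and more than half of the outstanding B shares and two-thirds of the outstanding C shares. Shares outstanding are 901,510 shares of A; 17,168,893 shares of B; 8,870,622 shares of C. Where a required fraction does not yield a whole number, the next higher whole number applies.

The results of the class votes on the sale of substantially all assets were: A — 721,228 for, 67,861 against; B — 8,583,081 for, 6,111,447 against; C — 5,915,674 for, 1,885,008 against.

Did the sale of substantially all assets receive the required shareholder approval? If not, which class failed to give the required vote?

Not approved — the B shares did not give the required vote.

A: 4/5 of 901510 = 721208; 721,208 required, 721,228 in favor — approved.
B: a majority of 17168893 is 8584447; 8,584,447 required, 8,583,081 in favor — not approved.
C: 2/3 of 8870622 = 5913748; 5,913,748 required, 5,915,674 in favor — approved.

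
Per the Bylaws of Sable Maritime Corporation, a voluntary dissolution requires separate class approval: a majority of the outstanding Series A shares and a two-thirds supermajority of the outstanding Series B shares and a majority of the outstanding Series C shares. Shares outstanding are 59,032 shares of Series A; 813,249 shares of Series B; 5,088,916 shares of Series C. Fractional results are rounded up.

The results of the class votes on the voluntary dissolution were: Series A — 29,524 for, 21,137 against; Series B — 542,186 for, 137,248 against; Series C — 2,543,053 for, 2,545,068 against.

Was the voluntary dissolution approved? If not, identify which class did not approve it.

Series A: a majority of 59032 is 29517; 29,517 required, 29,524 in favor — approved.
Series B: 2/3 of 813249 = 542166; 542,166 required, 542,186 in favor — approved.
Series C: a majority of 5088916 is 2544459; 2,544,459 required, 2,543,053 in favor — not approved.

Not approved — the Series C shares did not give the required vote.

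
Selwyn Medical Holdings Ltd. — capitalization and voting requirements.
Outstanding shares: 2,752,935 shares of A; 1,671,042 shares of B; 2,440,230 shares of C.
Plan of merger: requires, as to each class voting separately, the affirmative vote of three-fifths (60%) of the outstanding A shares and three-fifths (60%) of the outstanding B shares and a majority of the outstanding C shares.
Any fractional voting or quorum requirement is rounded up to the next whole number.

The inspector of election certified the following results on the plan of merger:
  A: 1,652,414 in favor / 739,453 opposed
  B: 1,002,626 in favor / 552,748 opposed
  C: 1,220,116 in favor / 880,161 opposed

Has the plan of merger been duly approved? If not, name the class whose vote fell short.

Approved — every class gave the required vote.

A: 3/5 of 2752935 = 1651761; 1,651,761 required, 1,652,414 in favor — approved.
B: 3/5 of 1671042 = 1002625.20, rounded up to 1002626; 1,002,626 required, 1,002,626 in favor — approved.
C: a majority of 2440230 is 1220116; 1,220,116 required, 1,220,116 in favor — approved.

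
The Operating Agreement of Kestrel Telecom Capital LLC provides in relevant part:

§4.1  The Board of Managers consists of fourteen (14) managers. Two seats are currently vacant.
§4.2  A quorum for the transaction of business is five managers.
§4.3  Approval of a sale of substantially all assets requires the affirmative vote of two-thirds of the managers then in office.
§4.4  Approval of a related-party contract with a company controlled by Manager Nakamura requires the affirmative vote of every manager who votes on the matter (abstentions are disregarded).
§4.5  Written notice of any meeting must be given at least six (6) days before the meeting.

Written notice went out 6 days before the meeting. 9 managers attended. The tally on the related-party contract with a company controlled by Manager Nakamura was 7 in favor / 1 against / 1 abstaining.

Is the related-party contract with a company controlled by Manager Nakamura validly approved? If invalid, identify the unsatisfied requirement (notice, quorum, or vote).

Notice: 6 days given; 6 required (6 ≥ 6). Satisfied.
Quorum: 9 present; quorum is 5. Satisfied.
Vote: the related-party contract with a company controlled by Manager Nakamura requires the unanimous vote of the votes cast (9 present − 1 abstaining = 8). Unanimous means all 8, so 8 affirmative votes are needed; 7 voted in favor. Not satisfied.

Invalid — vote requirement not satisfied.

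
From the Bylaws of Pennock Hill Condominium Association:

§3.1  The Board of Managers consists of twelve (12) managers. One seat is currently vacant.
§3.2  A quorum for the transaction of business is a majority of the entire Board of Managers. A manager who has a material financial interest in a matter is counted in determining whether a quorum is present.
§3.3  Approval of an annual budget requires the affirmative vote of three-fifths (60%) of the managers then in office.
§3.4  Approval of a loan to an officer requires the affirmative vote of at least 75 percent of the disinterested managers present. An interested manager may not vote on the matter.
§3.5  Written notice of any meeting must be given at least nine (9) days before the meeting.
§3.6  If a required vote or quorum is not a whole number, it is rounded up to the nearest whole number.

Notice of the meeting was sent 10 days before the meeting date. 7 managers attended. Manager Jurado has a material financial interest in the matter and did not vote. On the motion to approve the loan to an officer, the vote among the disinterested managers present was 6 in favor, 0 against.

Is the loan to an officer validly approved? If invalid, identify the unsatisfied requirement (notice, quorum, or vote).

Notice: 10 days given; 9 required (10 ≥ 9). Satisfied.
Quorum: 7 present (interested managers count toward quorum); quorum is 7. Satisfied.
Vote: the loan to an officer requires three-fourths of the disinterested managers present (7 − 1 = 6). 3/4 of 6 = 4.50, rounded up to 5, so 5 affirmative votes are needed; 6 voted in favor. Satisfied.

Valid — all requirements satisfied.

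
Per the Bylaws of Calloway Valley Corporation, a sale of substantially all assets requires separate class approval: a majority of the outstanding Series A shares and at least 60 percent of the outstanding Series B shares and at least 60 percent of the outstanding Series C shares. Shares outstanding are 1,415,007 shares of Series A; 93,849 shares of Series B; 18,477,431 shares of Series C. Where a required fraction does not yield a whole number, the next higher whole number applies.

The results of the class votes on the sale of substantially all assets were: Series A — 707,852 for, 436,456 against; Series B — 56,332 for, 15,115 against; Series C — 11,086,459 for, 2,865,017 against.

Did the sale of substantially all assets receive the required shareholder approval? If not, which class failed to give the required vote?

Approved — every class gave the required vote.

Series A: a majority of 1415007 is 707504; 707,504 required, 707,852 in favor — approved.
Series B: 3/5 of 93849 = 56309.40, rounded up to 56310; 56,310 required, 56,332 in favor — approved.
Series C: 3/5 of 18477431 = 11086458.60, rounded up to 11086459; 11,086,459 required, 11,086,459 in favor — approved.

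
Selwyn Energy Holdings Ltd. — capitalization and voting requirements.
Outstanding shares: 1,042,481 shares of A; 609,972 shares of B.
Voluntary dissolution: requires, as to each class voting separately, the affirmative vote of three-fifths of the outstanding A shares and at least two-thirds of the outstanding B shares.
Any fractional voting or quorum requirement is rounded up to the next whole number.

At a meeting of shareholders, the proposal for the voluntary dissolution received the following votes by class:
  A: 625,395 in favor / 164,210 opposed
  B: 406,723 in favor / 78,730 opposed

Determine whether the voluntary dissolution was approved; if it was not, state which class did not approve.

A: 3/5 of 1042481 = 625488.60, rounded up to 625489; 625,489 required, 625,395 in favor — not approved.
B: 2/3 of 609972 = 406648; 406,648 required, 406,723 in favor — approved.

Not approved — the A shares did not give the required vote.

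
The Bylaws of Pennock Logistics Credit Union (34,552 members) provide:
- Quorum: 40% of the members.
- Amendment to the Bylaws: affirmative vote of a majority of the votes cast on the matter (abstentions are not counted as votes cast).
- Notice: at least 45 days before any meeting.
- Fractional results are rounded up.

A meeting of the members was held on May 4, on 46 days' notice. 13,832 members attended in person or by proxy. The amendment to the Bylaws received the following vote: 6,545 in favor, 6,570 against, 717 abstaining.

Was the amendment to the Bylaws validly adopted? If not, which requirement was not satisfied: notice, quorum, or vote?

Notice: 46 days given; 45 required. Satisfied.
Quorum: 40% of 34,552 = 13,820.80, rounded up to 13,821; 13,832 present. Satisfied.
Vote: requires a majority of the votes cast (13,832 − 717 abstaining = 13,115); a majority of 13115 is 6558, so 6,558 needed; 6,545 in favor. Not satisfied.

Invalid — vote requirement not satisfied.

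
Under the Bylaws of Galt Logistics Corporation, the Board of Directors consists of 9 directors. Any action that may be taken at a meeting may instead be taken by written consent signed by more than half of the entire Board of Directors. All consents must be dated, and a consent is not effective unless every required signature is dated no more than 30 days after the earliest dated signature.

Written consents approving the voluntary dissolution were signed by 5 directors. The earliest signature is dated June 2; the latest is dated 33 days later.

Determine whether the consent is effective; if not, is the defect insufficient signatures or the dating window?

Signatures required: more than half of 9 — a majority of 9 is 5, so 5 needed; 5 signed. Sufficient.
Dating window: the latest signature is 33 days after the earliest; the limit is 30 days. Outside the window.

Not effective — dating-window requirement not satisfied.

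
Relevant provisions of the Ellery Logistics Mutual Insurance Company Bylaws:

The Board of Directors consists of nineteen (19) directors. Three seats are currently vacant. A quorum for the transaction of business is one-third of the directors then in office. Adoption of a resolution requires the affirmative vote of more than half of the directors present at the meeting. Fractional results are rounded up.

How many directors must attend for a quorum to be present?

1/3 of 16 = 5.33, rounded up to 6.

6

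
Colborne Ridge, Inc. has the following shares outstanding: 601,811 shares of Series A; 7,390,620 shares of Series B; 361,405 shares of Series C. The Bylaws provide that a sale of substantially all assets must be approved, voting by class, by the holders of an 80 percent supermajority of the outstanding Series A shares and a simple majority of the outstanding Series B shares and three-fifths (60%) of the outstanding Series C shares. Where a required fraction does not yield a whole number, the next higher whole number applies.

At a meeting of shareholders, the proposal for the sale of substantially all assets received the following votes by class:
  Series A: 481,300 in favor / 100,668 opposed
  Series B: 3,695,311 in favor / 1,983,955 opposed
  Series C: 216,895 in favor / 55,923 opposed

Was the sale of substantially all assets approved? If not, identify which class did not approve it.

Not approved — the Series A shares did not give the required vote.

Series A: 4/5 of 601811 = 481448.80, rounded up to 481449; 481,449 required, 481,300 in favor — not approved.
Series B: a majority of 7390620 is 3695311; 3,695,311 required, 3,695,311 in favor — approved.
Series C: 3/5 of 361405 = 216843; 216,843 required, 216,895 in favor — approved.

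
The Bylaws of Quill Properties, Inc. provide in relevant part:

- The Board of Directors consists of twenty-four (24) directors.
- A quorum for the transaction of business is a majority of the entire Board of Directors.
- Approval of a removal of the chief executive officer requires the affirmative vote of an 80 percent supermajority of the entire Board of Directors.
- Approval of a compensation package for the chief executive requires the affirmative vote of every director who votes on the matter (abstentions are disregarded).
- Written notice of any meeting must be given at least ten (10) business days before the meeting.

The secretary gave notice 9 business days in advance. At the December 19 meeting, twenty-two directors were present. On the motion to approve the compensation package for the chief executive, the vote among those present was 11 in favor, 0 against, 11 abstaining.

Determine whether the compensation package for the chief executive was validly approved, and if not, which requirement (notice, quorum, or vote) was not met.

Invalid — notice requirement not satisfied.

Notice: 9 business days given; 10 required (9 < 10). Not satisfied.
Quorum: 22 present; quorum is 13. Satisfied.
Vote: the compensation package for the chief executive requires the unanimous vote of the votes cast (22 present − 11 abstaining = 11). Unanimous means all 11, so 11 affirmative votes are needed; 11 voted in favor. Satisfied.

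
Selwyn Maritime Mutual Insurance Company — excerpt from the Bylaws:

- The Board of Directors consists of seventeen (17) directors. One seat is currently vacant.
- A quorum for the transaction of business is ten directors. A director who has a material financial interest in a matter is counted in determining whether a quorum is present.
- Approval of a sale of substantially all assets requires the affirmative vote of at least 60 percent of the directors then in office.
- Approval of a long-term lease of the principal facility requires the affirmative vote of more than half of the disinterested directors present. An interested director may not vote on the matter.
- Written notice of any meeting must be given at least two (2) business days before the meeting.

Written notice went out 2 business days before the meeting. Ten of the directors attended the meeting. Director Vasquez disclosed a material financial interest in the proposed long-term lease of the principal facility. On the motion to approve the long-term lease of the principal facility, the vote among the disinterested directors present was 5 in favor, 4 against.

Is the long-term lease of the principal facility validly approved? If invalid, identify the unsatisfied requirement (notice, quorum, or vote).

Notice: 2 business days given; 2 required (2 ≥ 2). Satisfied.
Quorum: 10 present (interested directors count toward quorum); quorum is 10. Satisfied.
Vote: the long-term lease of the principal facility requires a majority of the disinterested directors present (10 − 1 = 9). A majority of 9 is 5, so 5 affirmative votes are needed; 5 voted in favor. Satisfied.

Valid — all requirements satisfied.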